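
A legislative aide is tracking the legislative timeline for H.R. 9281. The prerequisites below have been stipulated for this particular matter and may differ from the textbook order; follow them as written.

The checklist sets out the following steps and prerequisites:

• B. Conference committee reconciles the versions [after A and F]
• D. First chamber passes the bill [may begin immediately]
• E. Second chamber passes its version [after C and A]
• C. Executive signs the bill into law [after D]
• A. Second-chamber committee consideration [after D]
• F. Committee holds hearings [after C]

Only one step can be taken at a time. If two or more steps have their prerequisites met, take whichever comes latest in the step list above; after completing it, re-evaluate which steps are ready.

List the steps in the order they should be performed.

Only D has no prerequisites, so it is first.
A and C are both available; A is listed later → A.
C is the only step now ready → C.
F and E are both available; F is listed later → F.
E and B are both available; E is listed later → E.
B needed F and A, now all done → B.

D → A → C → F → E → B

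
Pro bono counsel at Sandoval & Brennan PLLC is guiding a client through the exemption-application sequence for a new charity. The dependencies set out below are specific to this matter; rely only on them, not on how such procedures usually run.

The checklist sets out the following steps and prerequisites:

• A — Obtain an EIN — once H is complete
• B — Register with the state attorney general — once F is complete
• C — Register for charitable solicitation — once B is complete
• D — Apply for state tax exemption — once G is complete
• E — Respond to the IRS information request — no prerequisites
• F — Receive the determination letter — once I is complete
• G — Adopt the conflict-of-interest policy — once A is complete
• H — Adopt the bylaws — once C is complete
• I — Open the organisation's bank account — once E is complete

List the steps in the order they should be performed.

E, I, F, B, C, H, A, G, D

E is the only step with nothing outstanding, so it goes first.
Next only I has its prerequisites met → I.
That leaves F as the only ready step → F.
B needed F, now all done → B.
C needed B, now all done → C.
H needed C, now all done → H.
Next only A has its prerequisites met → A.
That leaves G as the only ready step → G.
That leaves D as the only ready step → D.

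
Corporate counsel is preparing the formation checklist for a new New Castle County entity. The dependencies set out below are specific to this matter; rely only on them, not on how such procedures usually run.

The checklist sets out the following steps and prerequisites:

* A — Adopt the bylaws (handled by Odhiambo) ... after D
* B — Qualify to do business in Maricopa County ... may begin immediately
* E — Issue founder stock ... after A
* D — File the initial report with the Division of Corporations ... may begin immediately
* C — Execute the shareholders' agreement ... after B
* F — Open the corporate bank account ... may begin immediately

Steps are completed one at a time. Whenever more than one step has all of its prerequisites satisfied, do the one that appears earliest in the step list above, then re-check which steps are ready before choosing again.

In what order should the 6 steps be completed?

Nothing is required for B, D and F. B is listed earlier → B first.
C now also ready, so the ready set is {D, C, F}; D is listed earlier → D.
A now also ready, so the ready set is {A, C, F}; A is listed earlier → A.
E now also ready, so the ready set is {E, C, F}; E is listed earlier → E.
Now C and F have their prerequisites met. C is listed earlier, so C next.
F is the only step now ready → F.

B, D, A, E, C, F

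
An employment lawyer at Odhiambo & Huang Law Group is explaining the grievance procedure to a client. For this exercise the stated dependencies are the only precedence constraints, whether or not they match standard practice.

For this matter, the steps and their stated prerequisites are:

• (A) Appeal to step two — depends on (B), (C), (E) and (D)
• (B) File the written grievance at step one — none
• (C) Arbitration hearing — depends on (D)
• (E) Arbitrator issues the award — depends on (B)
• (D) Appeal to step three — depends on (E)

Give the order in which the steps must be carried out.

(B) → (E) → (D) → (C) → (A)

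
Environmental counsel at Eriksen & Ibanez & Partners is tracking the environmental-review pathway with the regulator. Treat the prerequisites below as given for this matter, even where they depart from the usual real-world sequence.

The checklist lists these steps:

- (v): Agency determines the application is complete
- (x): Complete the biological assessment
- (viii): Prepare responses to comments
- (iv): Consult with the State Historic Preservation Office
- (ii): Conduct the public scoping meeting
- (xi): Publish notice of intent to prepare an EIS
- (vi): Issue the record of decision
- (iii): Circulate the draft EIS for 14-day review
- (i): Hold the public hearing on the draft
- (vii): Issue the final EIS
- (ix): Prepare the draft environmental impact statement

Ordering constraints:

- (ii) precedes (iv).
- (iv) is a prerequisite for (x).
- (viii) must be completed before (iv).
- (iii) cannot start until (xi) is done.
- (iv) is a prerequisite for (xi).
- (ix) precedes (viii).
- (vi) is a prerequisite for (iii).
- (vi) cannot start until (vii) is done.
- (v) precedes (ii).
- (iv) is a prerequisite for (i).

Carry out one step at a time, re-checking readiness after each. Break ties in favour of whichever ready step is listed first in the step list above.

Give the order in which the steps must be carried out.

(v), (ii), (vii), (vi), (ix), (viii), (iv), (x), (xi), (iii), (i)

(v), (vii) and (ix) have no prerequisites; (v) is listed earlier, so (v) is first.
Ready: (ii), (vii) and (ix). (ii) is listed earlier → (ii).
(vii) and (ix) are both available; (vii) is listed earlier → (vii).
Now (vi) and (ix) have their prerequisites met. (vi) is listed earlier, so (vi) next.
(ix) is the only step now ready → (ix).
(viii) is the only step now ready → (viii).
(iv) needed (viii) and (ii), now all done → (iv).
(x), (xi) and (i) are all available; (x) is listed earlier → (x).
Now (xi) and (i) have their prerequisites met. (xi) is listed earlier, so (xi) next.
(iii) now also ready, so the ready set is {(iii), (i)}; (iii) is listed earlier → (iii).
Next only (i) has its prerequisites met → (i).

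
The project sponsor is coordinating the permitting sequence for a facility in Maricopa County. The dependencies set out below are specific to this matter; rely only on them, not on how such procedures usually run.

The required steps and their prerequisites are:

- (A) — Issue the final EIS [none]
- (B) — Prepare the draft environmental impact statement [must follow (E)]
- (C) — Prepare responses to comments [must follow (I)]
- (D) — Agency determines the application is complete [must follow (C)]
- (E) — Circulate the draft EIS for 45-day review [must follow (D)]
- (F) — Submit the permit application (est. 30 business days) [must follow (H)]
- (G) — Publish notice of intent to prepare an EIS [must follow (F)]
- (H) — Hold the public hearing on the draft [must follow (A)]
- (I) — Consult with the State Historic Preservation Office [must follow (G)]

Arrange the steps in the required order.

(A) is the only step with nothing outstanding, so it goes first.
(H) needed (A), now all done → (H).
(F) needed (H), now all done → (F).
That leaves (G) as the only ready step → (G).
Next only (I) has its prerequisites met → (I).
Next only (C) has its prerequisites met → (C).
That leaves (D) as the only ready step → (D).
(E) is the only step now ready → (E).
That leaves (B) as the only ready step → (B).

(A), (H), (F), (G), (I), (C), (D), (E), (B)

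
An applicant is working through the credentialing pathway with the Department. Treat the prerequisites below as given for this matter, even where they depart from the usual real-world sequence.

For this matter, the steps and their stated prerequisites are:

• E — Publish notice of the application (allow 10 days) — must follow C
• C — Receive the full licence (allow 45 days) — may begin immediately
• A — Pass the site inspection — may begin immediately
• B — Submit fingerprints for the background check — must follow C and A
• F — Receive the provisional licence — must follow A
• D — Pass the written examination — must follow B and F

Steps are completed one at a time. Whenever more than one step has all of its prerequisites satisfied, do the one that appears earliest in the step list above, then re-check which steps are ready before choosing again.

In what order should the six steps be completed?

C, E, A, B, F, D

Nothing is required for C and A. C is listed earlier → C first.
E now also ready, so the ready set is {E, A}; E is listed earlier → E.
Next only A has its prerequisites met → A.
Ready: B and F. B is listed earlier → B.
F is the only step now ready → F.
D needed B and F, now all done → D.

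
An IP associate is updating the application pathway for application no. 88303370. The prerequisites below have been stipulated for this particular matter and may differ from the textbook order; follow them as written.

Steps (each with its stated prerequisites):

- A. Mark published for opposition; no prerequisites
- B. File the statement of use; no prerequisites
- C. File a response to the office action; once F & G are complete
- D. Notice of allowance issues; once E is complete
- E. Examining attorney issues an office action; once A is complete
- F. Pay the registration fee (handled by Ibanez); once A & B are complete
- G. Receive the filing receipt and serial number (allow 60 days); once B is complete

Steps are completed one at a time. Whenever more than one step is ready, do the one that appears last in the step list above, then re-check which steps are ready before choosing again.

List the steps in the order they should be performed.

B and A have no prerequisites; B is listed later, so B is first.
G now also ready, so the ready set is {G, A}; G is listed later → G.
That leaves A as the only ready step → A.
Now F and E have their prerequisites met. F is listed later, so F next.
E and C are both available; E is listed later → E.
Ready: D and C. D is listed later → D.
Next only C has its prerequisites met → C.

B, G, A, F, E, D, C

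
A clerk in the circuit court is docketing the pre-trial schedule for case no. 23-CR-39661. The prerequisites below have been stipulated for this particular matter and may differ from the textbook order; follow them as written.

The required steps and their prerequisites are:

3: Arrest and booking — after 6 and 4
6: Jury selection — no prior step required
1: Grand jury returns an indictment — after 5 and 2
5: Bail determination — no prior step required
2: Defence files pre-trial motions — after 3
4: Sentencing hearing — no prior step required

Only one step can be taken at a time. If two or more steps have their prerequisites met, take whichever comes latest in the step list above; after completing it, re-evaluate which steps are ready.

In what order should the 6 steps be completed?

4 5 6 3 2 1

4, 5 and 6 have no prerequisites; 4 is listed later, so 4 is first.
Ready: 5 and 6. 5 is listed later → 5.
That leaves 6 as the only ready step → 6.
3 needed 4 and 6, now all done → 3.
2 needed 3, now all done → 2.
1 needed 2 and 5, now all done → 1.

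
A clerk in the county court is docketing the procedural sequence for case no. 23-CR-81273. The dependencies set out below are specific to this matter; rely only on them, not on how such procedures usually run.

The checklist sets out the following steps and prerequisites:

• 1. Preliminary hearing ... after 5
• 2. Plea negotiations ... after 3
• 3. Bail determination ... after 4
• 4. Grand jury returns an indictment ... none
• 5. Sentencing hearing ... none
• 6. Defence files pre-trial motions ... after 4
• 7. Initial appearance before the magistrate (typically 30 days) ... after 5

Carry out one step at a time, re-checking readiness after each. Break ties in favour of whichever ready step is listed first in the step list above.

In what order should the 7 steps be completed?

Nothing is required for 4 and 5. 4 is listed earlier → 4 first.
Ready: 3, 5 and 6. 3 is listed earlier → 3.
Ready: 2, 5 and 6. 2 is listed earlier → 2.
Now 5 and 6 have their prerequisites met. 5 is listed earlier, so 5 next.
Now 1, 6 and 7 have their prerequisites met. 1 is listed earlier, so 1 next.
Ready: 6 and 7. 6 is listed earlier → 6.
That leaves 7 as the only ready step → 7.

4 3 2 5 1 6 7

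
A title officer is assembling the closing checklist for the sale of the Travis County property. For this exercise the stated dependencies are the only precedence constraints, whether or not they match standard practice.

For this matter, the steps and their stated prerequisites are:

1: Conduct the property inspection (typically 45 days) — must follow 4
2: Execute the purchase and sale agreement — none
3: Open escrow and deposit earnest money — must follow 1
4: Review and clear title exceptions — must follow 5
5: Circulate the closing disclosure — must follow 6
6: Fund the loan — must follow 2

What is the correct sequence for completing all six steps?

2 is the only step with nothing outstanding, so it goes first.
That leaves 6 as the only ready step → 6.
Next only 5 has its prerequisites met → 5.
4 is the only step now ready → 4.
1 needed 4, now all done → 1.
3 needed 1, now all done → 3.

2, 6, 5, 4, 1, 3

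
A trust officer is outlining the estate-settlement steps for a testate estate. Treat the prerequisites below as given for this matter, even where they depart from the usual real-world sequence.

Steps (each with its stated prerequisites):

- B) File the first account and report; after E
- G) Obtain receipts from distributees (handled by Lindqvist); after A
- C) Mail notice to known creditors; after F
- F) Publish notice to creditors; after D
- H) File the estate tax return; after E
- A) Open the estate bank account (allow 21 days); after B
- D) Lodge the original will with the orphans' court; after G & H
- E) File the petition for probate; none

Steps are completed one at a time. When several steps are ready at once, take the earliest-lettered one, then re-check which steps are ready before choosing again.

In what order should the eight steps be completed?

E B A G H D F C

E is the only step with nothing outstanding, so it goes first.
Ready: B and H. B has the earlier label → B.
A and H are both available; A has the earlier label → A.
Now G and H have their prerequisites met. G has the earlier label, so G next.
H needed E, now all done → H.
Next only D has its prerequisites met → D.
F needed D, now all done → F.
That leaves C as the only ready step → C.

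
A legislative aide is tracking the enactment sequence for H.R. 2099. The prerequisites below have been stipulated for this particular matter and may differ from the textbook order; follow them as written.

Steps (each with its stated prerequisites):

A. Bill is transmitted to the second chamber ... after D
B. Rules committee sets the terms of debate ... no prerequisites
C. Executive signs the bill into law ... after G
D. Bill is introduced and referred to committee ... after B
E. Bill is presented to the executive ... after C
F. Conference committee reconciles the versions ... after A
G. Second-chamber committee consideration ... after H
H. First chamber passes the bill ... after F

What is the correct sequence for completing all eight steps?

B → D → A → F → H → G → C → E

B has no prerequisites → B first.
Next only D has its prerequisites met → D.
That leaves A as the only ready step → A.
F is the only step now ready → F.
Next only H has its prerequisites met → H.
That leaves G as the only ready step → G.
C needed G, now all done → C.
E needed C, now all done → E.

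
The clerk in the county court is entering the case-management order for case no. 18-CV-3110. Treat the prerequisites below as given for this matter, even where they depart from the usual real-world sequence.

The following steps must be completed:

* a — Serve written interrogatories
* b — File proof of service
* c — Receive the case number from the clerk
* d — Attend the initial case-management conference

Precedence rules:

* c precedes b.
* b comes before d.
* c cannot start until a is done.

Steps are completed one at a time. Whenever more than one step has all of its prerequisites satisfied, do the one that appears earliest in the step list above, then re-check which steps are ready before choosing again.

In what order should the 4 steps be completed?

a has no prerequisites → a first.
c needed a, now all done → c.
b is the only step now ready → b.
d is the only step now ready → d.

a, c, b, d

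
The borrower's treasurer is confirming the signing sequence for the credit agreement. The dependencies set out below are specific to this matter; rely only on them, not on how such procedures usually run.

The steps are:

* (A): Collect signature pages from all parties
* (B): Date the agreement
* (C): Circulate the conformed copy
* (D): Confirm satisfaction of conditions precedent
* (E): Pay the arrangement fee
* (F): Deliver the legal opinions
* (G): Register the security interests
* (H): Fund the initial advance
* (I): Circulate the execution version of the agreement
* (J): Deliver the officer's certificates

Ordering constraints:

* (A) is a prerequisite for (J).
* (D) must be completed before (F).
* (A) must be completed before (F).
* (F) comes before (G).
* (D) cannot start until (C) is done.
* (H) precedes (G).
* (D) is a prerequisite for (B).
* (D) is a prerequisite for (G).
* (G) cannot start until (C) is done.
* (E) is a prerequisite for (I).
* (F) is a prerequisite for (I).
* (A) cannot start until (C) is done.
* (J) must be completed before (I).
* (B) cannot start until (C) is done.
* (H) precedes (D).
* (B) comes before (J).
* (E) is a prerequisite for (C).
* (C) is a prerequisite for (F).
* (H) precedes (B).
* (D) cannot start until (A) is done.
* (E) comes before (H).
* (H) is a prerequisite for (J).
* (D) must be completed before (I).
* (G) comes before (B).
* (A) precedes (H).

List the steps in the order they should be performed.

Only (E) has no prerequisites, so it is first.
(C) is the only step now ready → (C).
(A) is the only step now ready → (A).
That leaves (H) as the only ready step → (H).
(D) needed (A), (C) and (H), now all done → (D).
(F) is the only step now ready → (F).
(G) needed (C), (D), (F) and (H), now all done → (G).
Next only (B) has its prerequisites met → (B).
(J) needed (A), (B) and (H), now all done → (J).
Next only (I) has its prerequisites met → (I).

(E) → (C) → (A) → (H) → (D) → (F) → (G) → (B) → (J) → (I)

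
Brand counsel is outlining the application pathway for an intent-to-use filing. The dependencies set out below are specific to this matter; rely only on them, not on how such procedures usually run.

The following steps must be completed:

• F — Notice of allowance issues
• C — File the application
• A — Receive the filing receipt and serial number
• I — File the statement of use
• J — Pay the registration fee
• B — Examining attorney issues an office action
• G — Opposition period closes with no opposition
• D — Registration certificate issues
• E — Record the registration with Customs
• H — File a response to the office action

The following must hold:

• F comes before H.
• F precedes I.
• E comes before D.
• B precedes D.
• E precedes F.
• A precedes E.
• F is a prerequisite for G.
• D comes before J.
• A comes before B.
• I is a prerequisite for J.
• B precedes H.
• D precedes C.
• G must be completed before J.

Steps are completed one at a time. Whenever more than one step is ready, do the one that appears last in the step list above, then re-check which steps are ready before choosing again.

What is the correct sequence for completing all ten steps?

A has no prerequisites → A first.
Now E and B have their prerequisites met. E is listed later, so E next.
F now also ready, so the ready set is {B, F}; B is listed later → B.
Ready: D and F. D is listed later → D.
C now also ready, so the ready set is {C, F}; C is listed later → C.
F needed E, now all done → F.
Now H, G and I have their prerequisites met. H is listed later, so H next.
G and I are both available; G is listed later → G.
I needed F, now all done → I.
J needed D, G and I, now all done → J.

A, E, B, D, C, F, H, G, I, J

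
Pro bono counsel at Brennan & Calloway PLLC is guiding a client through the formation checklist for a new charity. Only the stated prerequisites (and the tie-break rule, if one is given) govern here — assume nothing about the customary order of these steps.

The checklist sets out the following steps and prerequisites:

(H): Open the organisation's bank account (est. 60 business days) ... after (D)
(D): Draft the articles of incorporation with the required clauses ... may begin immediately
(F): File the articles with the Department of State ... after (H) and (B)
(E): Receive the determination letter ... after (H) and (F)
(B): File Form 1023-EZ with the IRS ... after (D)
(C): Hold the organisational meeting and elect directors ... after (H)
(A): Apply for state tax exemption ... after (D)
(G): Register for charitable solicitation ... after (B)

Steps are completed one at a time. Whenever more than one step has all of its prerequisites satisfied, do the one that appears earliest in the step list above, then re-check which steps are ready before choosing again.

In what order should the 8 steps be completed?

Only (D) has no prerequisites, so it is first.
Now (H), (B) and (A) have their prerequisites met. (H) is listed earlier, so (H) next.
(C) now also ready, so the ready set is {(B), (C), (A)}; (B) is listed earlier → (B).
(F) and (G) now also ready, so the ready set is {(F), (C), (A), (G)}; (F) is listed earlier → (F).
Ready: (E), (C), (A) and (G). (E) is listed earlier → (E).
(C), (A) and (G) are all available; (C) is listed earlier → (C).
Ready: (A) and (G). (A) is listed earlier → (A).
(G) needed (B), now all done → (G).

(D), (H), (B), (F), (E), (C), (A), (G)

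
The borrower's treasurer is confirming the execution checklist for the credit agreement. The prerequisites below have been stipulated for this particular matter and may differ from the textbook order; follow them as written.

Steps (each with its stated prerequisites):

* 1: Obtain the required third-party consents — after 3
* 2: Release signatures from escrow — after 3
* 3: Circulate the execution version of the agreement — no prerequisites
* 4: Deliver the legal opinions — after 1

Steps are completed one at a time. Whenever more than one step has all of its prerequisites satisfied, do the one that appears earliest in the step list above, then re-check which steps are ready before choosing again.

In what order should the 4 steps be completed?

3, 1, 2, 4

Only 3 has no prerequisites, so it is first.
Now 1 and 2 have their prerequisites met. 1 is listed earlier, so 1 next.
4 now also ready, so the ready set is {2, 4}; 2 is listed earlier → 2.
4 needed 1, now all done → 4.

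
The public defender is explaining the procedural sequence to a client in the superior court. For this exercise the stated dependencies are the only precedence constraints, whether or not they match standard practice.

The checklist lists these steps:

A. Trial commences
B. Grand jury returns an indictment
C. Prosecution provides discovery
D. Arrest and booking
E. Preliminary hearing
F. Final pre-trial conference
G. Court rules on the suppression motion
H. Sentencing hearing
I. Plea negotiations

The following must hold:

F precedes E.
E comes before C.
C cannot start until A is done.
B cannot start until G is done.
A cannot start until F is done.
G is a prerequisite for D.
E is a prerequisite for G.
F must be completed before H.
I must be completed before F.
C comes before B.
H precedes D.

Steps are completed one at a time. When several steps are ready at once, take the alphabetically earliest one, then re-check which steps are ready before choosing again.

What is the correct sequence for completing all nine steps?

I has no prerequisites → I first.
F needed I, now all done → F.
Now A, E and H have their prerequisites met. A has the earlier label, so A next.
Now E and H have their prerequisites met. E has the earlier label, so E next.
C and G now also ready, so the ready set is {C, G, H}; C has the earlier label → C.
Ready: G and H. G has the earlier label → G.
B now also ready, so the ready set is {B, H}; B has the earlier label → B.
H needed F, now all done → H.
D needed G and H, now all done → D.

I, F, A, E, C, G, B, H, D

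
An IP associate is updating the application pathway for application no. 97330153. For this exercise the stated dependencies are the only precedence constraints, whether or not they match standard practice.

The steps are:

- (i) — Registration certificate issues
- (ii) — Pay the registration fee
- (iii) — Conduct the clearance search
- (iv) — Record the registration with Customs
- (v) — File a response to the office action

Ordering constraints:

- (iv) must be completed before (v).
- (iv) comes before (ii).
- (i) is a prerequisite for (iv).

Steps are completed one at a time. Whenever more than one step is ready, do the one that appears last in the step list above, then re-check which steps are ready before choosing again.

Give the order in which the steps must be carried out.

(iii) (i) (iv) (v) (ii)

Nothing is required for (iii) and (i). (iii) is listed later → (iii) first.
(i) is the only step now ready → (i).
That leaves (iv) as the only ready step → (iv).
(v) and (ii) are both available; (v) is listed later → (v).
That leaves (ii) as the only ready step → (ii).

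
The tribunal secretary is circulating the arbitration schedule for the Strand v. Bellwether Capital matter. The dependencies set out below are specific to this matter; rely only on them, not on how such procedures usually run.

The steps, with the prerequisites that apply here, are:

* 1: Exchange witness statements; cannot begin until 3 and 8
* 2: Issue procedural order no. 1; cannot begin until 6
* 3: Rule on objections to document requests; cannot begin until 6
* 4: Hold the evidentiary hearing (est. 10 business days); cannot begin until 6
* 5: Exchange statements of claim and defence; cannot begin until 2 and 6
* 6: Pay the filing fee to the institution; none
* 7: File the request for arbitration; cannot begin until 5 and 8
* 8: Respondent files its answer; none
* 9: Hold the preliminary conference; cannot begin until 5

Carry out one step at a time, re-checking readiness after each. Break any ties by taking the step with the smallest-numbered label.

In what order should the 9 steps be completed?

6 and 8 have no prerequisites; 6 has the earlier label, so 6 is first.
Ready: 2, 3, 4 and 8. 2 has the earlier label → 2.
Ready: 3, 4, 5 and 8. 3 has the earlier label → 3.
Now 4, 5 and 8 have their prerequisites met. 4 has the earlier label, so 4 next.
Now 5 and 8 have their prerequisites met. 5 has the earlier label, so 5 next.
8 and 9 are both available; 8 has the earlier label → 8.
1, 7 and 9 are all available; 1 has the earlier label → 1.
7 and 9 are both available; 7 has the earlier label → 7.
9 is the only step now ready → 9.

6, 2, 3, 4, 5, 8, 1, 7, 9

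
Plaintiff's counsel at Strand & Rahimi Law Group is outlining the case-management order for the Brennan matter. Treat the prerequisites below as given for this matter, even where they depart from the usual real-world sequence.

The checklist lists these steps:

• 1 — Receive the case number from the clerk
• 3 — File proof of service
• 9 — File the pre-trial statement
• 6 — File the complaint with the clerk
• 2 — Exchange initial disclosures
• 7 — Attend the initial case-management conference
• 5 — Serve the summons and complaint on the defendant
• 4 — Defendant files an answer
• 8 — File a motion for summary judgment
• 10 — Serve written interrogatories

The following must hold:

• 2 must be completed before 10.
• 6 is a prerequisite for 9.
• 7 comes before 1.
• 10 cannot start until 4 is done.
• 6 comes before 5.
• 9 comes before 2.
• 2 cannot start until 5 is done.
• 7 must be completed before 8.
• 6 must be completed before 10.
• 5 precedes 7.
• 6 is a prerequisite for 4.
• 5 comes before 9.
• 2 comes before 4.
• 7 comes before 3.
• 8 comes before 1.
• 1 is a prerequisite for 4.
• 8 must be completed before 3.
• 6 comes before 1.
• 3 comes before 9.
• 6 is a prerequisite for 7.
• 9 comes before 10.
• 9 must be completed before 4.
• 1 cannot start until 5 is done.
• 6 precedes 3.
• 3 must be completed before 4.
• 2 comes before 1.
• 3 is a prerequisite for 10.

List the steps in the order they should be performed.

6 has no prerequisites → 6 first.
That leaves 5 as the only ready step → 5.
7 is the only step now ready → 7.
8 needed 7, now all done → 8.
Next only 3 has its prerequisites met → 3.
9 needed 3, 6 and 5, now all done → 9.
That leaves 2 as the only ready step → 2.
Next only 1 has its prerequisites met → 1.
4 needed 1, 3, 9, 6 and 2, now all done → 4.
10 needed 3, 9, 6, 2 and 4, now all done → 10.

6, 5, 7, 8, 3, 9, 2, 1, 4, 10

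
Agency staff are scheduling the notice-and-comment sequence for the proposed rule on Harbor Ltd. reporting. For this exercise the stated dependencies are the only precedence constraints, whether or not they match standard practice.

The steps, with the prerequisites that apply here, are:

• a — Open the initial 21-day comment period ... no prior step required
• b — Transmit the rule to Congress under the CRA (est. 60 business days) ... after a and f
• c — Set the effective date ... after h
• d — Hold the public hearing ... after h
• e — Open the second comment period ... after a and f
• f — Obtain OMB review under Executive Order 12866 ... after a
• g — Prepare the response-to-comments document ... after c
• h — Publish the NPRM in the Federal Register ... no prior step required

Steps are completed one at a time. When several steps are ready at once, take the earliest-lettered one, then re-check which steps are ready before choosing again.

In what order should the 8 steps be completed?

a → f → b → e → h → c → d → g

Nothing is required for a and h. a has the earlier label → a first.
Ready: f and h. f has the earlier label → f.
b and e now also ready, so the ready set is {b, e, h}; b has the earlier label → b.
Ready: e and h. e has the earlier label → e.
Next only h has its prerequisites met → h.
Now c and d have their prerequisites met. c has the earlier label, so c next.
g now also ready, so the ready set is {d, g}; d has the earlier label → d.
g needed c, now all done → g.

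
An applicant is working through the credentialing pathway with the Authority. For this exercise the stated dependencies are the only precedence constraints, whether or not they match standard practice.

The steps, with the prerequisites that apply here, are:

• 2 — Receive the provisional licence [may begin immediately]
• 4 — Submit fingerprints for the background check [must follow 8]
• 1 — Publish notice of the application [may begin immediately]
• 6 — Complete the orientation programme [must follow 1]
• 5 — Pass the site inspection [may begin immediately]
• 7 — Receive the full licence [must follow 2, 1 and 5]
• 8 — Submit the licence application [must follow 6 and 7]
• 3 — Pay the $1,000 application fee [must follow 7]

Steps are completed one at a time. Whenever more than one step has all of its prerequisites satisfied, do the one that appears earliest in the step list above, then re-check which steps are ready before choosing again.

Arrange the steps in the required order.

2, 1, 6, 5, 7, 8, 4, 3

2, 1 and 5 have no prerequisites; 2 is listed earlier, so 2 is first.
Now 1 and 5 have their prerequisites met. 1 is listed earlier, so 1 next.
6 now also ready, so the ready set is {6, 5}; 6 is listed earlier → 6.
5 is the only step now ready → 5.
7 needed 2, 1 and 5, now all done → 7.
8 and 3 are both available; 8 is listed earlier → 8.
4 now also ready, so the ready set is {4, 3}; 4 is listed earlier → 4.
3 is the only step now ready → 3.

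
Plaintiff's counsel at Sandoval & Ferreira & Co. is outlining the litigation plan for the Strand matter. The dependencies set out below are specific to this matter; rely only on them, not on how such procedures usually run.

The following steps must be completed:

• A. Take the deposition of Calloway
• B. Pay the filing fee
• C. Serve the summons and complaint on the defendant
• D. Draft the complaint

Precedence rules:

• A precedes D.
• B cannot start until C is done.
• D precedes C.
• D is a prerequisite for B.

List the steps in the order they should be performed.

A, D, C, B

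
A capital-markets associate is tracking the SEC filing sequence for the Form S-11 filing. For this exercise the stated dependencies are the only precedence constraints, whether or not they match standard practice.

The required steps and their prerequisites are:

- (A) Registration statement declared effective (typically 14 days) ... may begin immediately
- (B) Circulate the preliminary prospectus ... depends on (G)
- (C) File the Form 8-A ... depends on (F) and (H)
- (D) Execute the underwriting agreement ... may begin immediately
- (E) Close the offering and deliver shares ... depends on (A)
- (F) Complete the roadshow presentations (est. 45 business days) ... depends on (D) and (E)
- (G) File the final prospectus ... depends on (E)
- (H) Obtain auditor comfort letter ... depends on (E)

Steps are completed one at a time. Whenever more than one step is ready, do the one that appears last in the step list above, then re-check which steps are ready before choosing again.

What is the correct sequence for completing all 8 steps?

(D) → (A) → (E) → (H) → (G) → (F) → (C) → (B)

(D) and (A) have no prerequisites; (D) is listed later, so (D) is first.
(A) is the only step now ready → (A).
(E) is the only step now ready → (E).
Now (H), (G) and (F) have their prerequisites met. (H) is listed later, so (H) next.
Ready: (G) and (F). (G) is listed later → (G).
(B) now also ready, so the ready set is {(F), (B)}; (F) is listed later → (F).
(C) now also ready, so the ready set is {(C), (B)}; (C) is listed later → (C).
That leaves (B) as the only ready step → (B).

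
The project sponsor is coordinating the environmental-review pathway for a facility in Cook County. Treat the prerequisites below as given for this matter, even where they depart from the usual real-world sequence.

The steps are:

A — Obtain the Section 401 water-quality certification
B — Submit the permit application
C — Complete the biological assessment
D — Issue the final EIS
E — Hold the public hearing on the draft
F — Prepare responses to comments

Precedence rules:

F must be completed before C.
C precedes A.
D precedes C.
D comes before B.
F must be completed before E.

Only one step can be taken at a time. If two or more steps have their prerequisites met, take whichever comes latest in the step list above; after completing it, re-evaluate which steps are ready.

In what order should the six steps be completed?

F, E, D, C, B, A

Nothing is required for F and D. F is listed later → F first.
E now also ready, so the ready set is {E, D}; E is listed later → E.
D is the only step now ready → D.
Now C and B have their prerequisites met. C is listed later, so C next.
A now also ready, so the ready set is {B, A}; B is listed later → B.
Next only A has its prerequisites met → A.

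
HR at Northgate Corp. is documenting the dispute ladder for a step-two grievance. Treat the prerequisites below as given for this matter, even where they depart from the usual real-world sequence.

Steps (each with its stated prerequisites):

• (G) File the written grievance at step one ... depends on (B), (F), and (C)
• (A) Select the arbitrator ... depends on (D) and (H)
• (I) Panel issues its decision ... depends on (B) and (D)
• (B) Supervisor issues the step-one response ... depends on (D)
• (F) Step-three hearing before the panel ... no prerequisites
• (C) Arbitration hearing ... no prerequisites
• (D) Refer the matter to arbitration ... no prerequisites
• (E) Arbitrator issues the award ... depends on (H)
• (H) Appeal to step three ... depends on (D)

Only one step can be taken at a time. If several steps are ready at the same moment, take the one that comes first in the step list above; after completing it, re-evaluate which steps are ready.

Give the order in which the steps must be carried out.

(F), (C), (D), (B), (G), (I), (H), (A), (E)

(F), (C) and (D) have no prerequisites; (F) is listed earlier, so (F) is first.
Ready: (C) and (D). (C) is listed earlier → (C).
Next only (D) has its prerequisites met → (D).
Ready: (B) and (H). (B) is listed earlier → (B).
Now (G), (I) and (H) have their prerequisites met. (G) is listed earlier, so (G) next.
Ready: (I) and (H). (I) is listed earlier → (I).
(H) is the only step now ready → (H).
Ready: (A) and (E). (A) is listed earlier → (A).
(E) needed (H), now all done → (E).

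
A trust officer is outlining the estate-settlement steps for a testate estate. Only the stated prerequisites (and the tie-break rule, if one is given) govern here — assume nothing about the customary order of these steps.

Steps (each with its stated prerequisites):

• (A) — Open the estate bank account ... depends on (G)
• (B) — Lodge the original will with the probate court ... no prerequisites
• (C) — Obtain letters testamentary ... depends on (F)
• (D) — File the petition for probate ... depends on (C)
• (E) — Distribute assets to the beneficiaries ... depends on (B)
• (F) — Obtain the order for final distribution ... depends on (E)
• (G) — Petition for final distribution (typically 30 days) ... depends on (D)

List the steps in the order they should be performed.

(B) → (E) → (F) → (C) → (D) → (G) → (A)

Only (B) has no prerequisites, so it is first.
Next only (E) has its prerequisites met → (E).
Next only (F) has its prerequisites met → (F).
(C) needed (F), now all done → (C).
Next only (D) has its prerequisites met → (D).
Next only (G) has its prerequisites met → (G).
(A) needed (G), now all done → (A).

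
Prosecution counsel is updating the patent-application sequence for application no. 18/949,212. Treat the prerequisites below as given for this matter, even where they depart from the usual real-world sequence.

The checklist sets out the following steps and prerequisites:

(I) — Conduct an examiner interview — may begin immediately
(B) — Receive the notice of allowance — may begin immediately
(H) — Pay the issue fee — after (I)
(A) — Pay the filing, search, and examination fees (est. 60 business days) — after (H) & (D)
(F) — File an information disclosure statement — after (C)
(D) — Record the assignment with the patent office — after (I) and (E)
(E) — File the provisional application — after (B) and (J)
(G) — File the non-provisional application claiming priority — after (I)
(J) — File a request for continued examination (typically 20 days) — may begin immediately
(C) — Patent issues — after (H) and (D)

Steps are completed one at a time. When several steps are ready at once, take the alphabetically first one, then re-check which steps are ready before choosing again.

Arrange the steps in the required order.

(B), (I), (G), (H), (J), (E), (D), (A), (C), (F)

(B), (I) and (J) have no prerequisites; (B) has the earlier label, so (B) is first.
(I) and (J) are both available; (I) has the earlier label → (I).
(G) and (H) now also ready, so the ready set is {(G), (H), (J)}; (G) has the earlier label → (G).
Now (H) and (J) have their prerequisites met. (H) has the earlier label, so (H) next.
Next only (J) has its prerequisites met → (J).
That leaves (E) as the only ready step → (E).
(D) needed (E) and (I), now all done → (D).
(A) and (C) are both available; (A) has the earlier label → (A).
(C) needed (D) and (H), now all done → (C).
(F) is the only step now ready → (F).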